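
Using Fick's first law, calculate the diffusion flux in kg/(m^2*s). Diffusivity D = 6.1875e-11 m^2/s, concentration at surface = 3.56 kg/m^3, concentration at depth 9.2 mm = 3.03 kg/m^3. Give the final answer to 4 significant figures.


J = -D * (dC/dx) = D * (C1 - C2) / dx
J = 6.1875e-11 * (3.56 - 3.03) / 9.2e-03
J = 3.565e-09 kg/(m^2*s)


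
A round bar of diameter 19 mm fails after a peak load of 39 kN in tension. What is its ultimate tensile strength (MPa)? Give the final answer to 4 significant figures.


A0 = pi*(d/2)^2 = pi*(19/2)^2 = 283.529 mm^2
UTS = F_max / A0 = 39*1000 / 283.529
UTS = 137.6 MPa


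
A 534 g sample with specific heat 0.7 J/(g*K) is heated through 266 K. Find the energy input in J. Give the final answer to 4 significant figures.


Q = m * cp * dT
Q = 534 * 0.7 * 266
Q = 99430 J


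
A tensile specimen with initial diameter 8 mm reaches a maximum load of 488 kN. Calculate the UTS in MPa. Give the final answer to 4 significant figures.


A0 = pi*(d/2)^2 = pi*(8/2)^2 = 50.2655 mm^2
UTS = F_max / A0 = 488*1000 / 50.2655
UTS = 9708 MPa


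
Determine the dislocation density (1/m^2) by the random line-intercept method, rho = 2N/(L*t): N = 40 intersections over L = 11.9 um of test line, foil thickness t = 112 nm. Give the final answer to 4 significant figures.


rho = 2N / (L * t)
L = 11.9 um = 1.19e-05 m, t = 112 nm = 1.12e-07 m
rho = 2 * 40 / (1.19e-05 * 1.12e-07)
rho = 6.002e+13 1/m^2


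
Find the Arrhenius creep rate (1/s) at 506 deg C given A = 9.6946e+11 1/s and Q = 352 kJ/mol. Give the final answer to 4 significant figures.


rate = A * exp(-Q / (R*T))
T = 506 + 273.15 = 779.15 K
rate = 9.6946e+11 * exp(-352e3 / (8.314 * 779.15))
rate = 2.44e-12 1/s


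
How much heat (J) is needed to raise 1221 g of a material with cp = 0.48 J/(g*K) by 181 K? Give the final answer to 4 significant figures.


Q = m * cp * dT
Q = 1221 * 0.48 * 181
Q = 106100 J


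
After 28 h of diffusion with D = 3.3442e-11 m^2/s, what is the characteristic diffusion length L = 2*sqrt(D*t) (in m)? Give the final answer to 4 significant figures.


t = 28 hr = 100800 s
Diffusion length = 2*sqrt(D*t)
= 2*sqrt(3.3442e-11 * 100800)
= 3.672e-03 m


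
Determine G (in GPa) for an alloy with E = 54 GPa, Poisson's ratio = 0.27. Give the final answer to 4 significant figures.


G = E / (2*(1+nu))
G = 54 / (2*(1+0.27))
G = 21.26 GPa


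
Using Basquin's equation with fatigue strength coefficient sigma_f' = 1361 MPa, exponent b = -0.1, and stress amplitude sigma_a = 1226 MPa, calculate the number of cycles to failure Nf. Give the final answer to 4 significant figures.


sigma_a = sigma_f' * (2*Nf)^b
2*Nf = (sigma_a / sigma_f')^(1/b)
2*Nf = (1226 / 1361)^(1/-0.1)
2*Nf = 2.84234
Nf = 1.421 cycles


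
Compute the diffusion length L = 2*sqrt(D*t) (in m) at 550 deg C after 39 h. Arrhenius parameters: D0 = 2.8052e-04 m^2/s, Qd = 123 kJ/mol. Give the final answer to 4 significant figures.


Step 1: D = D0 * exp(-Qd/(R*T))
T = 823.15 K
D = 2.8052e-04 * exp(-123e3 / (8.314 * 823.15)) = 4.39005e-12 m^2/s
Step 2: L = 2*sqrt(D*t)
t = 39 h = 140400 s
L = 2*sqrt(4.39005e-12 * 140400) = 1.57e-03 m


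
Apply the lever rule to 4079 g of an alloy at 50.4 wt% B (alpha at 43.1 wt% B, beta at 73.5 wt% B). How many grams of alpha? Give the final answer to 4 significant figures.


f_alpha = (C_beta - C0) / (C_beta - C_alpha)
f_alpha = (73.5 - 50.4) / (73.5 - 43.1) = 0.759868
m_alpha = f_alpha * m_total = 0.759868 * 4079 = 3100 g


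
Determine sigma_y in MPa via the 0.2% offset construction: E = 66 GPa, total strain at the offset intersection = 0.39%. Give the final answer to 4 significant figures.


Offset strain = 0.002
Elastic strain at yield = total_strain - offset = 3.9e-03 - 0.002 = 1.9e-03
sigma_y = E * elastic_strain = 66000 * 1.9e-03
sigma_y = 125.4 MPa


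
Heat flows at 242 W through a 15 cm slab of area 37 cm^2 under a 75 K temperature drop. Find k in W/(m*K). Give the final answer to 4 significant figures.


k = Q*L / (A*dT)
L = 0.15 m, A = 3.7e-03 m^2
k = 242 * 0.15 / (3.7e-03 * 75)
k = 130.8 W/(m*K)


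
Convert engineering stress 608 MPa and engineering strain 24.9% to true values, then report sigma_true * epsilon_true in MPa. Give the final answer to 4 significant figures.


sigma_true = sigma_eng * (1 + epsilon_eng)
sigma_true = 608 * (1 + 0.249) = 759.392 MPa
epsilon_true = ln(1 + epsilon_eng)
epsilon_true = ln(1 + 0.249) = 0.222343
sigma_true * epsilon_true = 759.392 * 0.222343 = 168.8 MPa


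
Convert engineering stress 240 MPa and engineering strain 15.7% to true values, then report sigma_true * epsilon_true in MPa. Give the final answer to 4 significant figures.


sigma_true = sigma_eng * (1 + epsilon_eng)
sigma_true = 240 * (1 + 0.157) = 277.68 MPa
epsilon_true = ln(1 + epsilon_eng)
epsilon_true = ln(1 + 0.157) = 0.14583
sigma_true * epsilon_true = 277.68 * 0.14583 = 40.49 MPa


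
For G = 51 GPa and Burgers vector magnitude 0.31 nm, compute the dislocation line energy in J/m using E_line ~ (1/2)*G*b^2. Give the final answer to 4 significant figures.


E = G*b^2/2
b = 0.31 nm = 3.1e-10 m
G = 51 GPa = 5.1e+10 Pa
E = 0.5 * 5.1e+10 * (3.1e-10)^2
E = 2.451e-09 J/m


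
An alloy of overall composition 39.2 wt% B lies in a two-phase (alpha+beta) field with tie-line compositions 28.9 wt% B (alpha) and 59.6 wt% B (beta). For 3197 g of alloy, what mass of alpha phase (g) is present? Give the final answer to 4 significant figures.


f_alpha = (C_beta - C0) / (C_beta - C_alpha)
f_alpha = (59.6 - 39.2) / (59.6 - 28.9) = 0.664495
m_alpha = f_alpha * m_total = 0.664495 * 3197 = 2124 g


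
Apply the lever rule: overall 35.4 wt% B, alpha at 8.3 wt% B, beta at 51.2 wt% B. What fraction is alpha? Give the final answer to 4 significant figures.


f_alpha = (C_beta - C0) / (C_beta - C_alpha)
f_alpha = (51.2 - 35.4) / (51.2 - 8.3)
f_alpha = 0.3683


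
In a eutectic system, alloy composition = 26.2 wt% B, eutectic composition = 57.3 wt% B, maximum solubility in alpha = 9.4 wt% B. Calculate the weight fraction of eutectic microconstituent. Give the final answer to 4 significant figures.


f_primary = (C_e - C0) / (C_e - C_alpha_max)
f_primary = (57.3 - 26.2) / (57.3 - 9.4)
f_primary = 0.649269
f_eutectic = 1 - 0.649269 = 0.3507


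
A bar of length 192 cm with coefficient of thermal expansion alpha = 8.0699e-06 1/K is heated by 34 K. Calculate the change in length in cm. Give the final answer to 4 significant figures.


dL = L0 * alpha * dT
dL = 192 * 8.0699e-06 * 34
dL = 0.05268 cm


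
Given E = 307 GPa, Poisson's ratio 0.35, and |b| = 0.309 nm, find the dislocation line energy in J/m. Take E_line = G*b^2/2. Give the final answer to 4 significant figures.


Step 1: G = E / (2*(1+nu))
G = 307 / (2*(1+0.35)) = 113.704 GPa = 1.13704e+11 Pa
Step 2: E_line = G*b^2/2
b = 0.309 nm = 3.09e-10 m
E_line = 0.5 * 1.13704e+11 * (3.09e-10)^2 = 5.428e-09 J/m


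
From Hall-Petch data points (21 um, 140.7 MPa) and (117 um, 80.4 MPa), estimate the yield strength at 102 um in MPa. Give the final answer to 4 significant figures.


sigma_y = sigma0 + k / sqrt(d)
1/sqrt(d1) = 1/sqrt(2.1e-05) = 218.218;  1/sqrt(d2) = 92.45
k = (sigma1 - sigma2) / (1/sqrt(d1) - 1/sqrt(d2)) = (140.7 - 80.4) / (218.218 - 92.45) = 0.479455 MPa*m^0.5
sigma0 = sigma1 - k/sqrt(d1) = 140.7 - 0.479455*218.218 = 36.0744 MPa
sigma_y(d3) = 36.0744 + 0.479455 / sqrt(1.02e-04) = 83.55 MPa


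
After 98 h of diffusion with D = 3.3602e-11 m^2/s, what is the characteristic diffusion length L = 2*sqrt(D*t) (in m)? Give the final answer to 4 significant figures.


t = 98 hr = 352800 s
Diffusion length = 2*sqrt(D*t)
= 2*sqrt(3.3602e-11 * 352800)
= 6.886e-03 m


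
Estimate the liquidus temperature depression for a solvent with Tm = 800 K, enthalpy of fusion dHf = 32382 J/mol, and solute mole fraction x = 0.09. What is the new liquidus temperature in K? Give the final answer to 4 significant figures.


dT = R*Tm^2*x / dHf
dT = 8.314 * 800^2 * 0.09 / 32382
dT = 14.7887 K
T_new = 800 - 14.7887 = 785.2 K


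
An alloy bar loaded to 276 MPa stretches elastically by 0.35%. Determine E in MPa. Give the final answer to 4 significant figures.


E = sigma / epsilon
epsilon = 0.35% = 3.5e-03
E = 276 / 3.5e-03
E = 78860 MPa


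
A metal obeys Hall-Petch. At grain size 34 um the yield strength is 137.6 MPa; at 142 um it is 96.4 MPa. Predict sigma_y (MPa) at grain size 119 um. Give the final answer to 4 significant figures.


sigma_y = sigma0 + k / sqrt(d)
1/sqrt(d1) = 1/sqrt(3.4e-05) = 171.499;  1/sqrt(d2) = 83.9181
k = (sigma1 - sigma2) / (1/sqrt(d1) - 1/sqrt(d2)) = (137.6 - 96.4) / (171.499 - 83.9181) = 0.470425 MPa*m^0.5
sigma0 = sigma1 - k/sqrt(d1) = 137.6 - 0.470425*171.499 = 56.9228 MPa
sigma_y(d3) = 56.9228 + 0.470425 / sqrt(1.19e-04) = 100 MPa


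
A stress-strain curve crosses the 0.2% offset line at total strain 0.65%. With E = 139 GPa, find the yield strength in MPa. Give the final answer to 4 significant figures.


Offset strain = 0.002
Elastic strain at yield = total_strain - offset = 6.5e-03 - 0.002 = 4.5e-03
sigma_y = E * elastic_strain = 139000 * 4.5e-03
sigma_y = 625.5 MPa


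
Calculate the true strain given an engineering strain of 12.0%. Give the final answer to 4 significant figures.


epsilon_true = ln(1 + epsilon_eng)
epsilon_true = ln(1 + 0.12)
epsilon_true = 0.1133


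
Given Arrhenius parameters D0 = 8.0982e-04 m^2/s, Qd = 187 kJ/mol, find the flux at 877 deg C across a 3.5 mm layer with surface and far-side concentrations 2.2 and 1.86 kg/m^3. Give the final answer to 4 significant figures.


Step 1: D = D0 * exp(-Qd/(R*T))
T = 877 + 273.15 = 1150.15 K
D = 8.0982e-04 * exp(-187e3 / (8.314 * 1150.15)) = 2.60245e-12 m^2/s
Step 2: J = D * (C1 - C2) / dx
J = 2.60245e-12 * (2.2 - 1.86) / 3.5e-03
J = 2.528e-10 kg/(m^2*s)


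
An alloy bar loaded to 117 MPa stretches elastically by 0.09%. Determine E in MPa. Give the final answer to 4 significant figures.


E = sigma / epsilon
epsilon = 0.09% = 9e-04
E = 117 / 9e-04
E = 130000 MPa


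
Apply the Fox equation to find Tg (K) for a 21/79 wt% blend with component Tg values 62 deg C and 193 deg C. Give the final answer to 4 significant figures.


1/Tg = w1/Tg1 + w2/Tg2 (in Kelvin)
Tg1 = 335.15 K, Tg2 = 466.15 K
1/Tg = 0.21/335.15 + 0.79/466.15
Tg = 430.8 K


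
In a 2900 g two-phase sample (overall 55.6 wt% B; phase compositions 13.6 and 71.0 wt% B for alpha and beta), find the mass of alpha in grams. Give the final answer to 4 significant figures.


f_alpha = (C_beta - C0) / (C_beta - C_alpha)
f_alpha = (71.0 - 55.6) / (71.0 - 13.6) = 0.268293
m_alpha = f_alpha * m_total = 0.268293 * 2900 = 778 g


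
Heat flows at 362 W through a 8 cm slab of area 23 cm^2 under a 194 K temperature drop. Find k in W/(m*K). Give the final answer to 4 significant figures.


k = Q*L / (A*dT)
L = 0.08 m, A = 2.3e-03 m^2
k = 362 * 0.08 / (2.3e-03 * 194)
k = 64.9 W/(m*K)


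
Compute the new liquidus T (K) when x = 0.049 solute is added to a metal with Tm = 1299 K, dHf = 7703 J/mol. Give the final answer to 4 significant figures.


dT = R*Tm^2*x / dHf
dT = 8.314 * 1299^2 * 0.049 / 7703
dT = 89.241 K
T_new = 1299 - 89.241 = 1210 K


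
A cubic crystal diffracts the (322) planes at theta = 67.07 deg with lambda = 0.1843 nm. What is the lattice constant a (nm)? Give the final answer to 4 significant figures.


d = lambda / (2*sin(theta))
d = 0.1843 / (2*sin(67.07 deg))
d = 0.100056 nm
a = d * sqrt(h^2+k^2+l^2) = 0.100056 * sqrt(17)
a = 0.4125 nm


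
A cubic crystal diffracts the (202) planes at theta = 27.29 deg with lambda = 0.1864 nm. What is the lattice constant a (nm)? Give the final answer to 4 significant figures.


d = lambda / (2*sin(theta))
d = 0.1864 / (2*sin(27.29 deg))
d = 0.203274 nm
a = d * sqrt(h^2+k^2+l^2) = 0.203274 * sqrt(8)
a = 0.5749 nm


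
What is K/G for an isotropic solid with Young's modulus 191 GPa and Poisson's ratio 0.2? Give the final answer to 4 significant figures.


G = E / (2*(1+nu))
G = 191 / (2*(1+0.2)) = 79.5833 GPa
K = E / (3*(1-2*nu))
K = 191 / (3*(1-2*0.2)) = 106.111 GPa
K/G = 106.111 / 79.5833 = 1.333


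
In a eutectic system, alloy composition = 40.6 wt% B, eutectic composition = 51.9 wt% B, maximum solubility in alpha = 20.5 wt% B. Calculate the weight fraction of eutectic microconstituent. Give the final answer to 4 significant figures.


f_primary = (C_e - C0) / (C_e - C_alpha_max)
f_primary = (51.9 - 40.6) / (51.9 - 20.5)
f_primary = 0.359873
f_eutectic = 1 - 0.359873 = 0.6401


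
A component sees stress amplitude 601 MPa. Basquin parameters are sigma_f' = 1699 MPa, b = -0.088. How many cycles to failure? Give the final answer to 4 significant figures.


sigma_a = sigma_f' * (2*Nf)^b
2*Nf = (sigma_a / sigma_f')^(1/b)
2*Nf = (601 / 1699)^(1/-0.088)
2*Nf = 134470
Nf = 67230 cycles


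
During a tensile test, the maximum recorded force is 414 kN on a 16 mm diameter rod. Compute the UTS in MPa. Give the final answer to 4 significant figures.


A0 = pi*(d/2)^2 = pi*(16/2)^2 = 201.062 mm^2
UTS = F_max / A0 = 414*1000 / 201.062
UTS = 2059 MPa


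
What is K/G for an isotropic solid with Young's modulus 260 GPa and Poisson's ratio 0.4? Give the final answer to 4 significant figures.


G = E / (2*(1+nu))
G = 260 / (2*(1+0.4)) = 92.8571 GPa
K = E / (3*(1-2*nu))
K = 260 / (3*(1-2*0.4)) = 433.333 GPa
K/G = 433.333 / 92.8571 = 4.667


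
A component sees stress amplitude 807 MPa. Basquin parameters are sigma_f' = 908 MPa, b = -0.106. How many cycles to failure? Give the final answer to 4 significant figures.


sigma_a = sigma_f' * (2*Nf)^b
2*Nf = (sigma_a / sigma_f')^(1/b)
2*Nf = (807 / 908)^(1/-0.106)
2*Nf = 3.04183
Nf = 1.521 cycles


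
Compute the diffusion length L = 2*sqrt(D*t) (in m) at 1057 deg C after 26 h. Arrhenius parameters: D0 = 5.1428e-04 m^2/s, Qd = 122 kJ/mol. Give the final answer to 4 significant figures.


Step 1: D = D0 * exp(-Qd/(R*T))
T = 1330.15 K
D = 5.1428e-04 * exp(-122e3 / (8.314 * 1330.15)) = 8.31991e-09 m^2/s
Step 2: L = 2*sqrt(D*t)
t = 26 h = 93600 s
L = 2*sqrt(8.31991e-09 * 93600) = 0.05581 m


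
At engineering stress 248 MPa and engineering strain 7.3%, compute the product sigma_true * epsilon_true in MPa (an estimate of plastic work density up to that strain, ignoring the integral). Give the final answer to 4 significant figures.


sigma_true = sigma_eng * (1 + epsilon_eng)
sigma_true = 248 * (1 + 0.073) = 266.104 MPa
epsilon_true = ln(1 + epsilon_eng)
epsilon_true = ln(1 + 0.073) = 0.0704585
sigma_true * epsilon_true = 266.104 * 0.0704585 = 18.75 MPa


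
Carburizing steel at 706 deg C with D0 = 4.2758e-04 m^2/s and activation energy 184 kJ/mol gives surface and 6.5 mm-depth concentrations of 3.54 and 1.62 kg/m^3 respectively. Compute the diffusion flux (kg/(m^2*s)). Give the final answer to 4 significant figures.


Step 1: D = D0 * exp(-Qd/(R*T))
T = 706 + 273.15 = 979.15 K
D = 4.2758e-04 * exp(-184e3 / (8.314 * 979.15)) = 6.52873e-14 m^2/s
Step 2: J = D * (C1 - C2) / dx
J = 6.52873e-14 * (3.54 - 1.62) / 6.5e-03
J = 1.928e-11 kg/(m^2*s)


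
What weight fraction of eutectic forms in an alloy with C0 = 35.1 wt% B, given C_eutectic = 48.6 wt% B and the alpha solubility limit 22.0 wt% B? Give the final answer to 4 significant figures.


f_primary = (C_e - C0) / (C_e - C_alpha_max)
f_primary = (48.6 - 35.1) / (48.6 - 22.0)
f_primary = 0.507519
f_eutectic = 1 - 0.507519 = 0.4925


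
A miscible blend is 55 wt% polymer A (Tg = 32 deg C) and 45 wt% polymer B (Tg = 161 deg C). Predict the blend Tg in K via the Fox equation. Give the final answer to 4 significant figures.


1/Tg = w1/Tg1 + w2/Tg2 (in Kelvin)
Tg1 = 305.15 K, Tg2 = 434.15 K
1/Tg = 0.55/305.15 + 0.45/434.15
Tg = 352.2 K


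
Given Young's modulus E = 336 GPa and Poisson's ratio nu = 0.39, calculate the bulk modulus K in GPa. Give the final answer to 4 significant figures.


K = E / (3*(1-2*nu))
K = 336 / (3*(1-2*0.39))
K = 509.1 GPa


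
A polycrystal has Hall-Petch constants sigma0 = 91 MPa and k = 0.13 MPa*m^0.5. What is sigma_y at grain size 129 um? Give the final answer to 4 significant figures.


sigma_y = sigma0 + k / sqrt(d)
d = 129 um = 1.29e-04 m
sigma_y = 91 + 0.13 / sqrt(1.29e-04)
sigma_y = 102.4 MPa


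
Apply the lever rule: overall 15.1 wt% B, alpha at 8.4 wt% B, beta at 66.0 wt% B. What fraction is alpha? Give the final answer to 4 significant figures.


f_alpha = (C_beta - C0) / (C_beta - C_alpha)
f_alpha = (66.0 - 15.1) / (66.0 - 8.4)
f_alpha = 0.8837


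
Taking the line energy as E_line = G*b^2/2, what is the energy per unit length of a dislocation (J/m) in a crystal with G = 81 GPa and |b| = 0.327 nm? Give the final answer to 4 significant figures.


E = G*b^2/2
b = 0.327 nm = 3.27e-10 m
G = 81 GPa = 8.1e+10 Pa
E = 0.5 * 8.1e+10 * (3.27e-10)^2
E = 4.331e-09 J/m


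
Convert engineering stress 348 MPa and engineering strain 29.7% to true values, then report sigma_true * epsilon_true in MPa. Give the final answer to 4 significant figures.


sigma_true = sigma_eng * (1 + epsilon_eng)
sigma_true = 348 * (1 + 0.297) = 451.356 MPa
epsilon_true = ln(1 + epsilon_eng)
epsilon_true = ln(1 + 0.297) = 0.260054
sigma_true * epsilon_true = 451.356 * 0.260054 = 117.4 MPa


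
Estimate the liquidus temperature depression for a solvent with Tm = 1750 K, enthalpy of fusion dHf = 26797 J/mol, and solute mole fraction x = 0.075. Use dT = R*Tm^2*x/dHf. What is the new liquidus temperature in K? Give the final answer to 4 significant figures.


dT = R*Tm^2*x / dHf
dT = 8.314 * 1750^2 * 0.075 / 26797
dT = 71.2625 K
T_new = 1750 - 71.2625 = 1679 K


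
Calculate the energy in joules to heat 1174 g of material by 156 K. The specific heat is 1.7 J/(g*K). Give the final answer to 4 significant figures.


Q = m * cp * dT
Q = 1174 * 1.7 * 156
Q = 311300 J


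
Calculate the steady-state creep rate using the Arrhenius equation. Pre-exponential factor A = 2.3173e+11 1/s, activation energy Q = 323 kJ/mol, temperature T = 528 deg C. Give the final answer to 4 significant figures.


rate = A * exp(-Q / (R*T))
T = 528 + 273.15 = 801.15 K
rate = 2.3173e+11 * exp(-323e3 / (8.314 * 801.15))
rate = 2.017e-10 1/s


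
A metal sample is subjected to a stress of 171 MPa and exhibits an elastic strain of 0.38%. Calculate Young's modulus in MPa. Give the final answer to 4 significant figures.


E = sigma / epsilon
epsilon = 0.38% = 3.8e-03
E = 171 / 3.8e-03
E = 45000 MPa


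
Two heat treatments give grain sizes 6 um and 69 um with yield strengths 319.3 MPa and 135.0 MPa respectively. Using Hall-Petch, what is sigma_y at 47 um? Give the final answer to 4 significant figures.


sigma_y = sigma0 + k / sqrt(d)
1/sqrt(d1) = 1/sqrt(6e-06) = 408.248;  1/sqrt(d2) = 120.386
k = (sigma1 - sigma2) / (1/sqrt(d1) - 1/sqrt(d2)) = (319.3 - 135.0) / (408.248 - 120.386) = 0.640236 MPa*m^0.5
sigma0 = sigma1 - k/sqrt(d1) = 319.3 - 0.640236*408.248 = 57.9246 MPa
sigma_y(d3) = 57.9246 + 0.640236 / sqrt(4.7e-05) = 151.3 MPa


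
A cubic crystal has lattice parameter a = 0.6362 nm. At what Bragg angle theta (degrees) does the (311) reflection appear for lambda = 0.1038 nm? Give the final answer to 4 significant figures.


d = a / sqrt(h^2+k^2+l^2)
d = 0.6362 / sqrt(11) = 0.191822 nm
lambda = 2*d*sin(theta)  =>  sin(theta) = lambda / (2*d)
sin(theta) = 0.1038 / (2 * 0.191822) = 0.270564
theta = 15.7 deg


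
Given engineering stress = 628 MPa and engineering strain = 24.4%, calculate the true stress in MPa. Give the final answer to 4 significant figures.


sigma_true = sigma_eng * (1 + epsilon_eng)
sigma_true = 628 * (1 + 0.244)
sigma_true = 781.2 MPa


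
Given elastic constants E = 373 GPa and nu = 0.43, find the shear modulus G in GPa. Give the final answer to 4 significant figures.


G = E / (2*(1+nu))
G = 373 / (2*(1+0.43))
G = 130.4 GPa


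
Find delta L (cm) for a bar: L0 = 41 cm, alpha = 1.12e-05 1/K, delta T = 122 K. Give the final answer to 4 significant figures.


dL = L0 * alpha * dT
dL = 41 * 1.12e-05 * 122
dL = 0.05602 cm


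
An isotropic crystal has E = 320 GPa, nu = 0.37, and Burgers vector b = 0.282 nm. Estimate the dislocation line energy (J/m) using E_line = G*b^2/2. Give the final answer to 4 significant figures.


Step 1: G = E / (2*(1+nu))
G = 320 / (2*(1+0.37)) = 116.788 GPa = 1.16788e+11 Pa
Step 2: E_line = G*b^2/2
b = 0.282 nm = 2.82e-10 m
E_line = 0.5 * 1.16788e+11 * (2.82e-10)^2 = 4.644e-09 J/m


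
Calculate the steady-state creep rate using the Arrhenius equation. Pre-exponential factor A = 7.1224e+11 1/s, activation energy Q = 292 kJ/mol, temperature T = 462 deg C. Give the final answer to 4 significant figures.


rate = A * exp(-Q / (R*T))
T = 462 + 273.15 = 735.15 K
rate = 7.1224e+11 * exp(-292e3 / (8.314 * 735.15))
rate = 1.272e-09 1/s


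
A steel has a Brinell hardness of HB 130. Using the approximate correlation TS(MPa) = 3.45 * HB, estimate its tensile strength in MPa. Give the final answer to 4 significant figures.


TS (MPa) = 3.45 * HB
TS = 3.45 * 130
TS = 448.5 MPa


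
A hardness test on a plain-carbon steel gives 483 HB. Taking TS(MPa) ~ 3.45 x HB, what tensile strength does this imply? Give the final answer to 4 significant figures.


TS (MPa) = 3.45 * HB
TS = 3.45 * 483
TS = 1666 MPa


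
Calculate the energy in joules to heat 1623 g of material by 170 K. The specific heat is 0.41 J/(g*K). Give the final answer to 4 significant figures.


Q = m * cp * dT
Q = 1623 * 0.41 * 170
Q = 113100 J


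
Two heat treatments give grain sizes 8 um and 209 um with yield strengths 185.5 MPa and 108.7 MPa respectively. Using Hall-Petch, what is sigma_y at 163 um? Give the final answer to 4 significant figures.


sigma_y = sigma0 + k / sqrt(d)
1/sqrt(d1) = 1/sqrt(8e-06) = 353.553;  1/sqrt(d2) = 69.1714
k = (sigma1 - sigma2) / (1/sqrt(d1) - 1/sqrt(d2)) = (185.5 - 108.7) / (353.553 - 69.1714) = 0.270059 MPa*m^0.5
sigma0 = sigma1 - k/sqrt(d1) = 185.5 - 0.270059*353.553 = 90.0196 MPa
sigma_y(d3) = 90.0196 + 0.270059 / sqrt(1.63e-04) = 111.2 MPa


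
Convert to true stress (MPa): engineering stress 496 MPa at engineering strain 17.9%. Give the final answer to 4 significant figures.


sigma_true = sigma_eng * (1 + epsilon_eng)
sigma_true = 496 * (1 + 0.179)
sigma_true = 584.8 MPa


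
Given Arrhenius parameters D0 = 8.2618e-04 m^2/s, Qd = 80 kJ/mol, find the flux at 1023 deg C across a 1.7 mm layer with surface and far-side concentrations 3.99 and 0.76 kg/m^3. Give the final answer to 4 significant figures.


Step 1: D = D0 * exp(-Qd/(R*T))
T = 1023 + 273.15 = 1296.15 K
D = 8.2618e-04 * exp(-80e3 / (8.314 * 1296.15)) = 4.93141e-07 m^2/s
Step 2: J = D * (C1 - C2) / dx
J = 4.93141e-07 * (3.99 - 0.76) / 1.7e-03
J = 9.37e-04 kg/(m^2*s)


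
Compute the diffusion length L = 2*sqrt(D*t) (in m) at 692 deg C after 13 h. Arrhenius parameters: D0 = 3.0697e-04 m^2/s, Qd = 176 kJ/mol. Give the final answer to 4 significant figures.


Step 1: D = D0 * exp(-Qd/(R*T))
T = 965.15 K
D = 3.0697e-04 * exp(-176e3 / (8.314 * 965.15)) = 9.15167e-14 m^2/s
Step 2: L = 2*sqrt(D*t)
t = 13 h = 46800 s
L = 2*sqrt(9.15167e-14 * 46800) = 1.309e-04 m


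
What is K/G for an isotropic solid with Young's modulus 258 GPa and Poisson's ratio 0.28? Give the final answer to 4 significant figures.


G = E / (2*(1+nu))
G = 258 / (2*(1+0.28)) = 100.781 GPa
K = E / (3*(1-2*nu))
K = 258 / (3*(1-2*0.28)) = 195.455 GPa
K/G = 195.455 / 100.781 = 1.939


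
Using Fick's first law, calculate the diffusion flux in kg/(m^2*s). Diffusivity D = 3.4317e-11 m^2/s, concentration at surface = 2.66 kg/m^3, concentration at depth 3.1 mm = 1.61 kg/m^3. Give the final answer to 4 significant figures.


J = -D * (dC/dx) = D * (C1 - C2) / dx
J = 3.4317e-11 * (2.66 - 1.61) / 3.1e-03
J = 1.162e-08 kg/(m^2*s)


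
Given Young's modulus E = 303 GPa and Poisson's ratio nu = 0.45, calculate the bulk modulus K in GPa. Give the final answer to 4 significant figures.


K = E / (3*(1-2*nu))
K = 303 / (3*(1-2*0.45))
K = 1010 GPa


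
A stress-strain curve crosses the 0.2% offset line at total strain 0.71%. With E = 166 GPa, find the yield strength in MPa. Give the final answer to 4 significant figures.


Offset strain = 0.002
Elastic strain at yield = total_strain - offset = 7.1e-03 - 0.002 = 5.1e-03
sigma_y = E * elastic_strain = 166000 * 5.1e-03
sigma_y = 846.6 MPa


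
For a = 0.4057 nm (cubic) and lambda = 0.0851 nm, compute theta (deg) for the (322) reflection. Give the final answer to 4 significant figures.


d = a / sqrt(h^2+k^2+l^2)
d = 0.4057 / sqrt(17) = 0.0983967 nm
lambda = 2*d*sin(theta)  =>  sin(theta) = lambda / (2*d)
sin(theta) = 0.0851 / (2 * 0.0983967) = 0.432433
theta = 25.62 deg


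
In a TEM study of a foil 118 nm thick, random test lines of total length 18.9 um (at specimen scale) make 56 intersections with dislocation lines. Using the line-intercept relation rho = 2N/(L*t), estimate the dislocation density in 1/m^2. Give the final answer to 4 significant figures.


rho = 2N / (L * t)
L = 18.9 um = 1.89e-05 m, t = 118 nm = 1.18e-07 m
rho = 2 * 56 / (1.89e-05 * 1.18e-07)
rho = 5.022e+13 1/m^2


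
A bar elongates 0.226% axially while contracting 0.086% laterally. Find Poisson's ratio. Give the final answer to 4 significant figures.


nu = -epsilon_lat / epsilon_axial
Lateral strain is contraction (negative), so using magnitudes:
nu = 0.086 / 0.226
nu = 0.3805


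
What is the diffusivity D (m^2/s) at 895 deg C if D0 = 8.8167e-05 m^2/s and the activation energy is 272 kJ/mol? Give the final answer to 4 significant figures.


D = D0 * exp(-Qd / (R*T))
T = 1168.15 K
D = 8.8167e-05 * exp(-272e3 / (8.314 * 1168.15))
D = 6.056e-17 m^2/s


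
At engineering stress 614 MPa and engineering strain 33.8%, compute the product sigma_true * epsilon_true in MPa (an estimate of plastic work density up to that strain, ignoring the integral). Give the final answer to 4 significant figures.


sigma_true = sigma_eng * (1 + epsilon_eng)
sigma_true = 614 * (1 + 0.338) = 821.532 MPa
epsilon_true = ln(1 + epsilon_eng)
epsilon_true = ln(1 + 0.338) = 0.291176
sigma_true * epsilon_true = 821.532 * 0.291176 = 239.2 MPa


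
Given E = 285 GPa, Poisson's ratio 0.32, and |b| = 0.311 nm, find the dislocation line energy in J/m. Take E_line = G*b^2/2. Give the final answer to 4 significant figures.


Step 1: G = E / (2*(1+nu))
G = 285 / (2*(1+0.32)) = 107.955 GPa = 1.07955e+11 Pa
Step 2: E_line = G*b^2/2
b = 0.311 nm = 3.11e-10 m
E_line = 0.5 * 1.07955e+11 * (3.11e-10)^2 = 5.221e-09 J/m


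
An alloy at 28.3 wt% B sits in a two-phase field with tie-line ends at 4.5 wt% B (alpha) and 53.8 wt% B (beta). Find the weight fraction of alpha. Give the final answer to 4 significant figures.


f_alpha = (C_beta - C0) / (C_beta - C_alpha)
f_alpha = (53.8 - 28.3) / (53.8 - 4.5)
f_alpha = 0.5172


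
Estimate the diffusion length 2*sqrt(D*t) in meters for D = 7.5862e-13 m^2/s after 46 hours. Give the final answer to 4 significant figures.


t = 46 hr = 165600 s
Diffusion length = 2*sqrt(D*t)
= 2*sqrt(7.5862e-13 * 165600)
= 7.089e-04 m


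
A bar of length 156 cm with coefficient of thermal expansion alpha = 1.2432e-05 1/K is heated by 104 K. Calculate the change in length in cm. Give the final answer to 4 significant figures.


dL = L0 * alpha * dT
dL = 156 * 1.2432e-05 * 104
dL = 0.2017 cm


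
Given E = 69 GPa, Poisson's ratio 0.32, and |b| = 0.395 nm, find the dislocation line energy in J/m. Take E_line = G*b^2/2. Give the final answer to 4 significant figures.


Step 1: G = E / (2*(1+nu))
G = 69 / (2*(1+0.32)) = 26.1364 GPa = 2.61364e+10 Pa
Step 2: E_line = G*b^2/2
b = 0.395 nm = 3.95e-10 m
E_line = 0.5 * 2.61364e+10 * (3.95e-10)^2 = 2.039e-09 J/m


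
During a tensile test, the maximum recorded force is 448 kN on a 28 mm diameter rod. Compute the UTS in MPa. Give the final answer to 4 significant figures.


A0 = pi*(d/2)^2 = pi*(28/2)^2 = 615.752 mm^2
UTS = F_max / A0 = 448*1000 / 615.752
UTS = 727.6 MPa


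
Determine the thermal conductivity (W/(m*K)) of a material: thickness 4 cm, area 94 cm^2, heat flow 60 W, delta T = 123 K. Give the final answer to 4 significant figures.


k = Q*L / (A*dT)
L = 0.04 m, A = 9.4e-03 m^2
k = 60 * 0.04 / (9.4e-03 * 123)
k = 2.076 W/(m*K)


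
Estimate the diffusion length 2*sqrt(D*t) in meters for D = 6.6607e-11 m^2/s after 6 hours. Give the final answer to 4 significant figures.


t = 6 hr = 21600 s
Diffusion length = 2*sqrt(D*t)
= 2*sqrt(6.6607e-11 * 21600)
= 2.399e-03 m


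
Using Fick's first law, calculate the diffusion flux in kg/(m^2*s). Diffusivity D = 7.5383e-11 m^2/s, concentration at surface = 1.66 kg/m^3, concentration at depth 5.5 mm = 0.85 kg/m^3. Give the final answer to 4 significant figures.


J = -D * (dC/dx) = D * (C1 - C2) / dx
J = 7.5383e-11 * (1.66 - 0.85) / 5.5e-03
J = 1.11e-08 kg/(m^2*s)


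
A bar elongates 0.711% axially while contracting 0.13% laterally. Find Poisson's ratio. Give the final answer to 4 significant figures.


nu = -epsilon_lat / epsilon_axial
Lateral strain is contraction (negative), so using magnitudes:
nu = 0.13 / 0.711
nu = 0.1828


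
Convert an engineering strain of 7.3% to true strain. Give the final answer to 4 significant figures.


epsilon_true = ln(1 + epsilon_eng)
epsilon_true = ln(1 + 0.073)
epsilon_true = 0.07046


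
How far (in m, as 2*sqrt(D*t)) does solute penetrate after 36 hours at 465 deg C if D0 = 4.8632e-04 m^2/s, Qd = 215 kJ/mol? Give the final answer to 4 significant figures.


Step 1: D = D0 * exp(-Qd/(R*T))
T = 738.15 K
D = 4.8632e-04 * exp(-215e3 / (8.314 * 738.15)) = 2.96522e-19 m^2/s
Step 2: L = 2*sqrt(D*t)
t = 36 h = 129600 s
L = 2*sqrt(2.96522e-19 * 129600) = 3.921e-07 m


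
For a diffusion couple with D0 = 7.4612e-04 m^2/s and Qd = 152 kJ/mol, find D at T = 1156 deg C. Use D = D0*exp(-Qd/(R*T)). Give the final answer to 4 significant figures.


D = D0 * exp(-Qd / (R*T))
T = 1429.15 K
D = 7.4612e-04 * exp(-152e3 / (8.314 * 1429.15))
D = 2.075e-09 m^2/s


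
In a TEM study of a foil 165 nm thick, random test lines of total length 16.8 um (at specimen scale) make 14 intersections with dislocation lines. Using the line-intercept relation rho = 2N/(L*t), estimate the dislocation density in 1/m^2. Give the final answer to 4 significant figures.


rho = 2N / (L * t)
L = 16.8 um = 1.68e-05 m, t = 165 nm = 1.65e-07 m
rho = 2 * 14 / (1.68e-05 * 1.65e-07)
rho = 1.01e+13 1/m^2


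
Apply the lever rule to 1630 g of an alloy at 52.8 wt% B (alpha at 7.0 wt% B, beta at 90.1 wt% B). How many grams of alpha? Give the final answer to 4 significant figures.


f_alpha = (C_beta - C0) / (C_beta - C_alpha)
f_alpha = (90.1 - 52.8) / (90.1 - 7.0) = 0.448857
m_alpha = f_alpha * m_total = 0.448857 * 1630 = 731.6 g


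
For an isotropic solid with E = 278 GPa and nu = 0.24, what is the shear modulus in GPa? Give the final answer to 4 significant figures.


G = E / (2*(1+nu))
G = 278 / (2*(1+0.24))
G = 112.1 GPa


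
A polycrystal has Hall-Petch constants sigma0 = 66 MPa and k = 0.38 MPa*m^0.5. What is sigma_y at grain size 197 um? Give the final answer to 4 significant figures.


sigma_y = sigma0 + k / sqrt(d)
d = 197 um = 1.97e-04 m
sigma_y = 66 + 0.38 / sqrt(1.97e-04)
sigma_y = 93.07 MPa


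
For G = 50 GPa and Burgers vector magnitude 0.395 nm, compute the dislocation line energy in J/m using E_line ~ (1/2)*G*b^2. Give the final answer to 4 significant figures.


E = G*b^2/2
b = 0.395 nm = 3.95e-10 m
G = 50 GPa = 5e+10 Pa
E = 0.5 * 5e+10 * (3.95e-10)^2
E = 3.901e-09 J/m


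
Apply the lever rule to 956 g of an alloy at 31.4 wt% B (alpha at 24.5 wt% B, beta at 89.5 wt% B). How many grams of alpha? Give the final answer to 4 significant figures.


f_alpha = (C_beta - C0) / (C_beta - C_alpha)
f_alpha = (89.5 - 31.4) / (89.5 - 24.5) = 0.893846
m_alpha = f_alpha * m_total = 0.893846 * 956 = 854.5 g


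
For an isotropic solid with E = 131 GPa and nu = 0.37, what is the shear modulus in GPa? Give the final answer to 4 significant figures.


G = E / (2*(1+nu))
G = 131 / (2*(1+0.37))
G = 47.81 GPa


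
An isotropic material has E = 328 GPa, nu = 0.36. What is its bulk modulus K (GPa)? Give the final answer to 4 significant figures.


K = E / (3*(1-2*nu))
K = 328 / (3*(1-2*0.36))
K = 390.5 GPa


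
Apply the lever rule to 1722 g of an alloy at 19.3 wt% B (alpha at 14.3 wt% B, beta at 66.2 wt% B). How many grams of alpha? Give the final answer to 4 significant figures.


f_alpha = (C_beta - C0) / (C_beta - C_alpha)
f_alpha = (66.2 - 19.3) / (66.2 - 14.3) = 0.903661
m_alpha = f_alpha * m_total = 0.903661 * 1722 = 1556 g


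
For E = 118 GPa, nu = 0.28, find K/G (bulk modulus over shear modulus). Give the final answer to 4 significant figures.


G = E / (2*(1+nu))
G = 118 / (2*(1+0.28)) = 46.0938 GPa
K = E / (3*(1-2*nu))
K = 118 / (3*(1-2*0.28)) = 89.3939 GPa
K/G = 89.3939 / 46.0938 = 1.939


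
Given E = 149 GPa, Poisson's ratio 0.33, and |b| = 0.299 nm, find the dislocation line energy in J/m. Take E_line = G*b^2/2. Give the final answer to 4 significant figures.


Step 1: G = E / (2*(1+nu))
G = 149 / (2*(1+0.33)) = 56.015 GPa = 5.6015e+10 Pa
Step 2: E_line = G*b^2/2
b = 0.299 nm = 2.99e-10 m
E_line = 0.5 * 5.6015e+10 * (2.99e-10)^2 = 2.504e-09 J/m


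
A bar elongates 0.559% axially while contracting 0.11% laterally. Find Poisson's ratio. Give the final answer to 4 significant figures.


nu = -epsilon_lat / epsilon_axial
Lateral strain is contraction (negative), so using magnitudes:
nu = 0.11 / 0.559
nu = 0.1968


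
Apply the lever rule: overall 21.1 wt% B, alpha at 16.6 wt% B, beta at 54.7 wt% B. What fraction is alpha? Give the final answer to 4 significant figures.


f_alpha = (C_beta - C0) / (C_beta - C_alpha)
f_alpha = (54.7 - 21.1) / (54.7 - 16.6)
f_alpha = 0.8819


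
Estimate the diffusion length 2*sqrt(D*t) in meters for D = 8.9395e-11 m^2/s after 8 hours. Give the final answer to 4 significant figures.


t = 8 hr = 28800 s
Diffusion length = 2*sqrt(D*t)
= 2*sqrt(8.9395e-11 * 28800)
= 3.209e-03 m


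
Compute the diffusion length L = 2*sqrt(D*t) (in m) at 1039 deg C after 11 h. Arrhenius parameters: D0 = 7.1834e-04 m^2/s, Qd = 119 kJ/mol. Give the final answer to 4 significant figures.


Step 1: D = D0 * exp(-Qd/(R*T))
T = 1312.15 K
D = 7.1834e-04 * exp(-119e3 / (8.314 * 1312.15)) = 1.31509e-08 m^2/s
Step 2: L = 2*sqrt(D*t)
t = 11 h = 39600 s
L = 2*sqrt(1.31509e-08 * 39600) = 0.04564 m


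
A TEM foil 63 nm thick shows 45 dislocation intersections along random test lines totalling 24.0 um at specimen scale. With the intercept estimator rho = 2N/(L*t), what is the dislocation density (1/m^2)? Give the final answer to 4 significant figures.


rho = 2N / (L * t)
L = 24.0 um = 2.4e-05 m, t = 63 nm = 6.3e-08 m
rho = 2 * 45 / (2.4e-05 * 6.3e-08)
rho = 5.952e+13 1/m^2


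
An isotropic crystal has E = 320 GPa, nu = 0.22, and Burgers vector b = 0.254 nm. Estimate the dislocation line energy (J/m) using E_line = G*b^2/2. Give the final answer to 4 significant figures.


Step 1: G = E / (2*(1+nu))
G = 320 / (2*(1+0.22)) = 131.148 GPa = 1.31148e+11 Pa
Step 2: E_line = G*b^2/2
b = 0.254 nm = 2.54e-10 m
E_line = 0.5 * 1.31148e+11 * (2.54e-10)^2 = 4.231e-09 J/m


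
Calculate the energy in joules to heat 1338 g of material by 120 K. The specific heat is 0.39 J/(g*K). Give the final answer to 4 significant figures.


Q = m * cp * dT
Q = 1338 * 0.39 * 120
Q = 62620 J


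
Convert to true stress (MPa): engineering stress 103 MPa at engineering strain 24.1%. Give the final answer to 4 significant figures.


sigma_true = sigma_eng * (1 + epsilon_eng)
sigma_true = 103 * (1 + 0.241)
sigma_true = 127.8 MPa


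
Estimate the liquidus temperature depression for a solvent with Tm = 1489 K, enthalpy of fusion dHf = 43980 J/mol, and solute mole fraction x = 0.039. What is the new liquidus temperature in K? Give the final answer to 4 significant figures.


dT = R*Tm^2*x / dHf
dT = 8.314 * 1489^2 * 0.039 / 43980
dT = 16.3459 K
T_new = 1489 - 16.3459 = 1473 K


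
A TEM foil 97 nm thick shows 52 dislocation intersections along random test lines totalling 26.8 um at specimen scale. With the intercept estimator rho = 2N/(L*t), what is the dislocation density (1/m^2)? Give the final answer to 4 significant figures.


rho = 2N / (L * t)
L = 26.8 um = 2.68e-05 m, t = 97 nm = 9.7e-08 m
rho = 2 * 52 / (2.68e-05 * 9.7e-08)
rho = 4.001e+13 1/m^2


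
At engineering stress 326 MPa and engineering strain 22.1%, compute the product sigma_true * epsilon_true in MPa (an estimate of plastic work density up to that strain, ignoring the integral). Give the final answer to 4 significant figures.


sigma_true = sigma_eng * (1 + epsilon_eng)
sigma_true = 326 * (1 + 0.221) = 398.046 MPa
epsilon_true = ln(1 + epsilon_eng)
epsilon_true = ln(1 + 0.221) = 0.19967
sigma_true * epsilon_true = 398.046 * 0.19967 = 79.48 MPa


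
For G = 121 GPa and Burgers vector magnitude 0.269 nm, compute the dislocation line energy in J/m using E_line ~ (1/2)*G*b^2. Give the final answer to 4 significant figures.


E = G*b^2/2
b = 0.269 nm = 2.69e-10 m
G = 121 GPa = 1.21e+11 Pa
E = 0.5 * 1.21e+11 * (2.69e-10)^2
E = 4.378e-09 J/m


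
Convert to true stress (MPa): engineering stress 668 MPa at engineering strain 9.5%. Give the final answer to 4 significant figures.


sigma_true = sigma_eng * (1 + epsilon_eng)
sigma_true = 668 * (1 + 0.095)
sigma_true = 731.5 MPa


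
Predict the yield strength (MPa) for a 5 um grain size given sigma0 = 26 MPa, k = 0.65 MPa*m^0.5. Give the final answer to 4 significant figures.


sigma_y = sigma0 + k / sqrt(d)
d = 5 um = 5e-06 m
sigma_y = 26 + 0.65 / sqrt(5e-06)
sigma_y = 316.7 MPa


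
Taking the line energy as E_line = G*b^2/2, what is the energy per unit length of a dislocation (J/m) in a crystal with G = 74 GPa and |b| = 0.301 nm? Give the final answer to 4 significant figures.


E = G*b^2/2
b = 0.301 nm = 3.01e-10 m
G = 74 GPa = 7.4e+10 Pa
E = 0.5 * 7.4e+10 * (3.01e-10)^2
E = 3.352e-09 J/m


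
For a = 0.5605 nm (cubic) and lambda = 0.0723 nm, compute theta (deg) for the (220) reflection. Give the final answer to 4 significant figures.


d = a / sqrt(h^2+k^2+l^2)
d = 0.5605 / sqrt(8) = 0.198167 nm
lambda = 2*d*sin(theta)  =>  sin(theta) = lambda / (2*d)
sin(theta) = 0.0723 / (2 * 0.198167) = 0.182422
theta = 10.51 deg


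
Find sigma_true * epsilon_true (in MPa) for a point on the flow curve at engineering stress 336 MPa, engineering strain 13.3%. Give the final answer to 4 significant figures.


sigma_true = sigma_eng * (1 + epsilon_eng)
sigma_true = 336 * (1 + 0.133) = 380.688 MPa
epsilon_true = ln(1 + epsilon_eng)
epsilon_true = ln(1 + 0.133) = 0.124869
sigma_true * epsilon_true = 380.688 * 0.124869 = 47.54 MPa


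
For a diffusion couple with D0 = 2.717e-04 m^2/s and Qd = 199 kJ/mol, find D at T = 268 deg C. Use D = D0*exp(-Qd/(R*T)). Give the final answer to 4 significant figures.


D = D0 * exp(-Qd / (R*T))
T = 541.15 K
D = 2.717e-04 * exp(-199e3 / (8.314 * 541.15))
D = 1.678e-23 m^2/s


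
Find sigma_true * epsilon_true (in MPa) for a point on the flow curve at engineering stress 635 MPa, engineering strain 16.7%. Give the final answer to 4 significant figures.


sigma_true = sigma_eng * (1 + epsilon_eng)
sigma_true = 635 * (1 + 0.167) = 741.045 MPa
epsilon_true = ln(1 + epsilon_eng)
epsilon_true = ln(1 + 0.167) = 0.154436
sigma_true * epsilon_true = 741.045 * 0.154436 = 114.4 MPa


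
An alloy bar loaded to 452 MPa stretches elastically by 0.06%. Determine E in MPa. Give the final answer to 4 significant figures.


E = sigma / epsilon
epsilon = 0.06% = 6e-04
E = 452 / 6e-04
E = 753300 MPa


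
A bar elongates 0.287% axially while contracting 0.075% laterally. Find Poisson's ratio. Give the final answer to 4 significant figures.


nu = -epsilon_lat / epsilon_axial
Lateral strain is contraction (negative), so using magnitudes:
nu = 0.075 / 0.287
nu = 0.2613
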